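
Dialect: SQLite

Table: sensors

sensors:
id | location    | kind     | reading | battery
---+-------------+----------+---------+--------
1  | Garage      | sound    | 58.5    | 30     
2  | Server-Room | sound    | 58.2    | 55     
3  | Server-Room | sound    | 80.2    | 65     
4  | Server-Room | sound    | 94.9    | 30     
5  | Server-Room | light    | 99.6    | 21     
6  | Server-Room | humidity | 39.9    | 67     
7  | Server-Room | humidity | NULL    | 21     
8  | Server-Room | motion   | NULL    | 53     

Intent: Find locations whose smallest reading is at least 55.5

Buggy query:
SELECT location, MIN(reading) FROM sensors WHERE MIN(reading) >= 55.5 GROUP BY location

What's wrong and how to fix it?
Bug: MIN() in WHERE is a misuse of aggregate

Fix: Use HAVING for the per-group MIN condition

Corrected query:
SELECT location, MIN(reading) FROM sensors GROUP BY location HAVING MIN(reading) >= 55.5

Result:
location | MIN(reading)
---------+-------------
Garage   | 58.5        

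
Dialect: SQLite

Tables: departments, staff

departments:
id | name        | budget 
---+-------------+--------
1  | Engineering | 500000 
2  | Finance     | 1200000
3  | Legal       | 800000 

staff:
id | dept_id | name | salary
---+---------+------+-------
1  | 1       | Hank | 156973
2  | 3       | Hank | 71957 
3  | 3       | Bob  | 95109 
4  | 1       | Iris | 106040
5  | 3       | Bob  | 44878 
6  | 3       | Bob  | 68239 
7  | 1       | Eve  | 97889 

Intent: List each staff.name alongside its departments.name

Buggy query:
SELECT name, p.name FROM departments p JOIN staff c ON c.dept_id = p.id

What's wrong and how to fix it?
Bug: 'name' exists in both joined tables, so the database can't tell which one is meant

Fix: Prefix ambiguous columns with the table alias

Corrected query:
SELECT c.name, p.name FROM departments p JOIN staff c ON c.dept_id = p.id

Result:
name | name       
-----+------------
Hank | Engineering
Hank | Legal      
Bob  | Legal      
Iris | Engineering
Bob  | Legal      
Bob  | Legal      
Eve  | Engineering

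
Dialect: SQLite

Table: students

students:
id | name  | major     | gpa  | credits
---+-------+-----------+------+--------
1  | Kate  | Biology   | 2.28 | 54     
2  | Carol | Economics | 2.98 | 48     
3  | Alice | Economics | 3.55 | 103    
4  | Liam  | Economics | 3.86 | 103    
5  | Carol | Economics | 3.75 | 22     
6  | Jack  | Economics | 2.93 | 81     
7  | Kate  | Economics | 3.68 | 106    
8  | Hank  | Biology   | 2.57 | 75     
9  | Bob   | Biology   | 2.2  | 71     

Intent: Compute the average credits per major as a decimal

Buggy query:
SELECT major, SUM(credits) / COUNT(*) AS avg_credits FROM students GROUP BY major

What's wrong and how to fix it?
Bug: SUM(credits) and COUNT(*) are both integers; the division truncates the fractional part

Fix: Cast one side to REAL so the division keeps the fractional part

Corrected query:
SELECT major, SUM(credits) * 1.0 / COUNT(*) AS avg_credits FROM students GROUP BY major

Result:
major     | avg_credits
----------+------------
Biology   | 66.666667  
Economics | 77.166667  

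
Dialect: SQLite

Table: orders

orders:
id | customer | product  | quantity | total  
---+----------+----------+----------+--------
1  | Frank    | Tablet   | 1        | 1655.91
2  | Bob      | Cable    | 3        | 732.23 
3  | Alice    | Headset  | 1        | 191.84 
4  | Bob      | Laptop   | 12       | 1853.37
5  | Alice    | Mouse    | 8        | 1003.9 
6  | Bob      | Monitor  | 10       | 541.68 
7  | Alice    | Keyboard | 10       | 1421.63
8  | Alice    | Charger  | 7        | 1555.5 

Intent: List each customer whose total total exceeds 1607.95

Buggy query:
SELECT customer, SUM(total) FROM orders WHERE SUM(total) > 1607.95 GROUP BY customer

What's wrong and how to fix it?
Bug: SUM(total) is an aggregate, but WHERE filters rows before aggregation

Fix: Move the aggregate condition to a HAVING clause

Corrected query:
SELECT customer, SUM(total) FROM orders GROUP BY customer HAVING SUM(total) > 1607.95

Result:
customer | SUM(total)
---------+-----------
Alice    | 4172.87   
Bob      | 3127.28   
Frank    | 1655.91   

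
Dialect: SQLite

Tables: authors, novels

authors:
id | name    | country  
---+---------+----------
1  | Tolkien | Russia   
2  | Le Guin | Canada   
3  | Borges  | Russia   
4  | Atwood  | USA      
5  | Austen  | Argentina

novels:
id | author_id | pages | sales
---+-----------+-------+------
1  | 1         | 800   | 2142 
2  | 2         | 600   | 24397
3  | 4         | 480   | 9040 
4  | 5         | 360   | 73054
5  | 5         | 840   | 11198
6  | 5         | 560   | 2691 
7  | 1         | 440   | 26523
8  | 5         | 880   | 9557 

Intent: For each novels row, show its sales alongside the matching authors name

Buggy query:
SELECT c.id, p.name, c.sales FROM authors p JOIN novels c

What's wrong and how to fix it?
Bug: JOIN with no ON clause produces a cartesian product; every novels row pairs with every authors row

Fix: Add ON c.author_id = p.id to the JOIN

Corrected query:
SELECT c.id, p.name, c.sales FROM authors p JOIN novels c ON c.author_id = p.id

Result:
id | name    | sales
---+---------+------
1  | Tolkien | 2142 
2  | Le Guin | 24397
3  | Atwood  | 9040 
4  | Austen  | 73054
5  | Austen  | 11198
6  | Austen  | 2691 
7  | Tolkien | 26523
8  | Austen  | 9557 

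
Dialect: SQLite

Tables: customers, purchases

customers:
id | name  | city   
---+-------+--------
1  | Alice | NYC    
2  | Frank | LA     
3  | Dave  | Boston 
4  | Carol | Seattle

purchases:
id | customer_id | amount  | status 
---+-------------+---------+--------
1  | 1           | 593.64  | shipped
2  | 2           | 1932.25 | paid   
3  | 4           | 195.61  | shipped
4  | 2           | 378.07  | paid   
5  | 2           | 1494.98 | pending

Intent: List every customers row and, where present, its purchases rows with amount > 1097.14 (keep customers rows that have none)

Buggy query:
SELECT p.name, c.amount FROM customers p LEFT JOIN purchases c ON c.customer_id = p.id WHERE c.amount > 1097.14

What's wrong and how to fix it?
Bug: Filtering c.amount in WHERE discards the NULL rows produced by LEFT JOIN, turning it into an inner join

Fix: Put 'c.amount > 1097.14' in the JOIN's ON clause instead of WHERE

Corrected query:
SELECT p.name, c.amount FROM customers p LEFT JOIN purchases c ON c.customer_id = p.id AND c.amount > 1097.14

Result:
name  | amount 
------+--------
Alice | NULL   
Frank | 1494.98
Frank | 1932.25
Dave  | NULL   
Carol | NULL   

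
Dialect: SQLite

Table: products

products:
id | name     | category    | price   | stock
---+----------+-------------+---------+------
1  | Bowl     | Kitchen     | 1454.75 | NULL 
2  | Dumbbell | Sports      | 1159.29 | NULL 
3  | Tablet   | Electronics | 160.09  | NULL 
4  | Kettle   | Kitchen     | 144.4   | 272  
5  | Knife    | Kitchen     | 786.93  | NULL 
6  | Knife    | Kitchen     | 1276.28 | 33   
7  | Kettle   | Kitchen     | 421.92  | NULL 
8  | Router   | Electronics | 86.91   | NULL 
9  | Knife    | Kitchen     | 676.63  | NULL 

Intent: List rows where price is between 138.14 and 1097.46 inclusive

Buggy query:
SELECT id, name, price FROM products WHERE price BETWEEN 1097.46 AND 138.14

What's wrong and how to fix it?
Bug: BETWEEN expects the lower bound first; with 1097.46 AND 138.14 the range is empty

Fix: Swap the bounds so the smaller value comes first

Corrected query:
SELECT id, name, price FROM products WHERE price BETWEEN 138.14 AND 1097.46

Result:
id | name   | price 
---+--------+-------
3  | Tablet | 160.09
4  | Kettle | 144.4 
5  | Knife  | 786.93
7  | Kettle | 421.92
9  | Knife  | 676.63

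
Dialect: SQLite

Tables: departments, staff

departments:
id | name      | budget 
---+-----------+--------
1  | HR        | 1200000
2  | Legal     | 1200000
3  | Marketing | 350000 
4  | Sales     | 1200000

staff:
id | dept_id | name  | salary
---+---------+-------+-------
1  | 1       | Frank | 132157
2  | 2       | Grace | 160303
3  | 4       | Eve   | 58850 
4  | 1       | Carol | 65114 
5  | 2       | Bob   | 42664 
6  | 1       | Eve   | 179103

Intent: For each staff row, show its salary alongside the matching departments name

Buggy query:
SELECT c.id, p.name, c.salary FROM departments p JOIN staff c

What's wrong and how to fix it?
Bug: Missing join condition: each staff row is matched to all departments rows instead of just its own

Fix: Specify the join condition linking the foreign key to the parent id

Corrected query:
SELECT c.id, p.name, c.salary FROM departments p JOIN staff c ON c.dept_id = p.id

Result:
id | name  | salary
---+-------+-------
1  | HR    | 132157
2  | Legal | 160303
3  | Sales | 58850 
4  | HR    | 65114 
5  | Legal | 42664 
6  | HR    | 179103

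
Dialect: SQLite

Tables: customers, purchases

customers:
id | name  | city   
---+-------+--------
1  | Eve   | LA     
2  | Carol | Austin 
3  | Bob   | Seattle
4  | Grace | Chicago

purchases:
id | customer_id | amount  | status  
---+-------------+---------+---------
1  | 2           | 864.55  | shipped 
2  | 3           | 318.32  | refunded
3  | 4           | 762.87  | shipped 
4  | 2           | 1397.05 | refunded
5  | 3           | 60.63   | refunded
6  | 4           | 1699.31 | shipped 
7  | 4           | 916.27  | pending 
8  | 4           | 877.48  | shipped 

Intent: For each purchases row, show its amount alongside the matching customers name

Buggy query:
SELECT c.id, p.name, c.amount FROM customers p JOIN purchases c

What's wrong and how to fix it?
Bug: Missing join condition: each purchases row is matched to all customers rows instead of just its own

Fix: Add ON c.customer_id = p.id to the JOIN

Corrected query:
SELECT c.id, p.name, c.amount FROM customers p JOIN purchases c ON c.customer_id = p.id

Result:
id | name  | amount 
---+-------+--------
1  | Carol | 864.55 
2  | Bob   | 318.32 
3  | Grace | 762.87 
4  | Carol | 1397.05
5  | Bob   | 60.63  
6  | Grace | 1699.31
7  | Grace | 916.27 
8  | Grace | 877.48 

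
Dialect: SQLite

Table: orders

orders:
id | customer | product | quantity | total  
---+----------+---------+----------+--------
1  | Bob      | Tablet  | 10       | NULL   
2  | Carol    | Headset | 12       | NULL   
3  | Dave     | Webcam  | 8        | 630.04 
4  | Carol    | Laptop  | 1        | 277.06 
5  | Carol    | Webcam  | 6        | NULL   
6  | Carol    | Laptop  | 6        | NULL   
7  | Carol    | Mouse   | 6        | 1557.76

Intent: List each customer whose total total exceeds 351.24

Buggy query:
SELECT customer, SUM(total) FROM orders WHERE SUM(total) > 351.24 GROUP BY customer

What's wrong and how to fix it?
Bug: SUM(total) is an aggregate, but WHERE filters rows before aggregation

Fix: Use HAVING (which filters groups after aggregation) instead of WHERE

Corrected query:
SELECT customer, SUM(total) FROM orders GROUP BY customer HAVING SUM(total) > 351.24

Result:
customer | SUM(total)
---------+-----------
Carol    | 1834.82   
Dave     | 630.04    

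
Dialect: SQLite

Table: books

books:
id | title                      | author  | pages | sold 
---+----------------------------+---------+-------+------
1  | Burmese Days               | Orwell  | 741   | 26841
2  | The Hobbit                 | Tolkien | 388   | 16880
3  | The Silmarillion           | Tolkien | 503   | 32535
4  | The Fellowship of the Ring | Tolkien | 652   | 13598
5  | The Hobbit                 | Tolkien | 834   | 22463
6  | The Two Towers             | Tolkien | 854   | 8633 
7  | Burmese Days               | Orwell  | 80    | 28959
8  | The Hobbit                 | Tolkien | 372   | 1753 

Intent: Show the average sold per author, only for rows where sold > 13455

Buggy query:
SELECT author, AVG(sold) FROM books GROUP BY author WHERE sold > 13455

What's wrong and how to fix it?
Bug: WHERE cannot follow GROUP BY

Fix: Place WHERE between FROM and GROUP BY

Corrected query:
SELECT author, AVG(sold) FROM books WHERE sold > 13455 GROUP BY author

Result:
author  | AVG(sold)
--------+----------
Orwell  | 27900    
Tolkien | 21369    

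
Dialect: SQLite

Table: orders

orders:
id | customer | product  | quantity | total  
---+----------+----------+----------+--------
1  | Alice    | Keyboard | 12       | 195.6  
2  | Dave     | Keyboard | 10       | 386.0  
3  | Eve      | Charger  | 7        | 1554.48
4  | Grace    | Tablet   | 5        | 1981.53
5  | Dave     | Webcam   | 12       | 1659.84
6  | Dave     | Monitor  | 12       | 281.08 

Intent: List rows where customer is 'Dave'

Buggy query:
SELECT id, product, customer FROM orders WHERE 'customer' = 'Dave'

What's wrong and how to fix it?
Bug: Single quotes denote string literals in SQL; the column name is being compared as a constant string

Fix: Reference the column as customer without single quotes

Corrected query:
SELECT id, product, customer FROM orders WHERE customer = 'Dave'

Result:
id | product  | customer
---+----------+---------
2  | Keyboard | Dave    
5  | Webcam   | Dave    
6  | Monitor  | Dave    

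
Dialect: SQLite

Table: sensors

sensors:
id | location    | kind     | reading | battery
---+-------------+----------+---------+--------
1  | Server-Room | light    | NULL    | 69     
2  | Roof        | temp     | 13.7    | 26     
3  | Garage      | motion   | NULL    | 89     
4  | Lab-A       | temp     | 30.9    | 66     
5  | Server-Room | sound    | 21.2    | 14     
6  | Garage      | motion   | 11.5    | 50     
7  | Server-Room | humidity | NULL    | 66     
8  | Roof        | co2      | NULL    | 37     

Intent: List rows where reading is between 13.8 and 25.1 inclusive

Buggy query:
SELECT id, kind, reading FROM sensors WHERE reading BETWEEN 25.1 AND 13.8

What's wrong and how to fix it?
Bug: BETWEEN expects the lower bound first; with 25.1 AND 13.8 the range is empty

Fix: Write BETWEEN 13.8 AND 25.1

Corrected query:
SELECT id, kind, reading FROM sensors WHERE reading BETWEEN 13.8 AND 25.1

Result:
id | kind  | reading
---+-------+--------
5  | sound | 21.2   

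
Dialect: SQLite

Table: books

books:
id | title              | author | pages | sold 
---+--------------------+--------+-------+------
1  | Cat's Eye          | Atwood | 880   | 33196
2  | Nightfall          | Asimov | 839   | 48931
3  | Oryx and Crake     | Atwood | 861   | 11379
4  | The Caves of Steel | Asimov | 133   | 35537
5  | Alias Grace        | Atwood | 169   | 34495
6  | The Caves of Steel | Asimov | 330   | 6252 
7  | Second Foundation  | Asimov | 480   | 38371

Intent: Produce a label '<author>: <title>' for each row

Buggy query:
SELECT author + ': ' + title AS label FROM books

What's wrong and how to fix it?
Bug: '+' is numeric addition; on text columns SQLite converts them to 0 instead of concatenating

Fix: Use the || operator for string concatenation

Corrected query:
SELECT author || ': ' || title AS label FROM books

Result:
label                     
--------------------------
Atwood: Cat's Eye         
Asimov: Nightfall         
Atwood: Oryx and Crake    
Asimov: The Caves of Steel
Atwood: Alias Grace       
Asimov: The Caves of Steel
Asimov: Second Foundation 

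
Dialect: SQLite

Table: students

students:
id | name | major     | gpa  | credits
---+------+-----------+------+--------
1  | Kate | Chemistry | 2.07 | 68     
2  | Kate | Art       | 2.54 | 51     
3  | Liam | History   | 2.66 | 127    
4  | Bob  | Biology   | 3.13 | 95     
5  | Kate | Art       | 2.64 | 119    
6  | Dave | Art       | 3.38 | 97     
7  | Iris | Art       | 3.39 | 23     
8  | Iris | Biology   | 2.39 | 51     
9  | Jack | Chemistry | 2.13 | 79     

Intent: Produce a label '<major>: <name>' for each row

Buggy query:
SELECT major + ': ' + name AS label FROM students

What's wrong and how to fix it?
Bug: SQLite uses || for string concatenation; + coerces text to numbers (yielding 0)

Fix: Replace + with || to concatenate text

Corrected query:
SELECT major || ': ' || name AS label FROM students

Result:
label          
---------------
Chemistry: Kate
Art: Kate      
History: Liam  
Biology: Bob   
Art: Kate      
Art: Dave      
Art: Iris      
Biology: Iris  
Chemistry: Jack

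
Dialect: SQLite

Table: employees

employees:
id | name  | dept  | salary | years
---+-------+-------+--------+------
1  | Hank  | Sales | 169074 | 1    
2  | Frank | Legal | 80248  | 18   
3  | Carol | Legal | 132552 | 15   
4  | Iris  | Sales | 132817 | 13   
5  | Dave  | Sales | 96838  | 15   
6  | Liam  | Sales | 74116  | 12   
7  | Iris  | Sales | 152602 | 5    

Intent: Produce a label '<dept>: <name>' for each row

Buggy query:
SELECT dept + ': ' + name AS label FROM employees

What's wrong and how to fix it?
Bug: SQLite uses || for string concatenation; + coerces text to numbers (yielding 0)

Fix: Use the || operator for string concatenation

Corrected query:
SELECT dept || ': ' || name AS label FROM employees

Result:
label       
------------
Sales: Hank 
Legal: Frank
Legal: Carol
Sales: Iris 
Sales: Dave 
Sales: Liam 
Sales: Iris 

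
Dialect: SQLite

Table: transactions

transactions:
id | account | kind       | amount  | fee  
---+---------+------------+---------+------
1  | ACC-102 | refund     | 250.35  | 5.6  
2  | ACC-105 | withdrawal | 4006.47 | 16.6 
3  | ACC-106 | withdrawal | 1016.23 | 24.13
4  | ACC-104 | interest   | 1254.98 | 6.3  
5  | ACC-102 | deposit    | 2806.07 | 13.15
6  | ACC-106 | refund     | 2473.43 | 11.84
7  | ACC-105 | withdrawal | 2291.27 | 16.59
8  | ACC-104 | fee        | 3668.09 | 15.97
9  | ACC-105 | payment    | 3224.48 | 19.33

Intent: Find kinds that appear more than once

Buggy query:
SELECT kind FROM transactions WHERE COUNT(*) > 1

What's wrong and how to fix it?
Bug: WHERE can't reference COUNT(*); aggregates are computed after WHERE

Fix: GROUP BY kind, then filter groups with HAVING COUNT(*) > 1

Corrected query:
SELECT kind FROM transactions GROUP BY kind HAVING COUNT(*) > 1

Result:
kind      
----------
refund    
withdrawal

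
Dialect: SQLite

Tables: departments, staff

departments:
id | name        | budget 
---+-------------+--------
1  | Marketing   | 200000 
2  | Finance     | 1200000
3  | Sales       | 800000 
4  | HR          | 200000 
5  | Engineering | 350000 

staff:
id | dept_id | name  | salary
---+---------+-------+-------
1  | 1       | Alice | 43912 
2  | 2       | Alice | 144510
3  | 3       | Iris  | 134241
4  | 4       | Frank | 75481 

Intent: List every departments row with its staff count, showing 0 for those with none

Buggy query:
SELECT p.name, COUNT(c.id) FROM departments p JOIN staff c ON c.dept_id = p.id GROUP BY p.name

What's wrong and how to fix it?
Bug: An inner join excludes parents with zero children

Fix: Switch to LEFT JOIN to retain unmatched parent rows

Corrected query:
SELECT p.name, COUNT(c.id) FROM departments p LEFT JOIN staff c ON c.dept_id = p.id GROUP BY p.name

Result:
name        | COUNT(c.id)
------------+------------
Engineering | 0          
Finance     | 1          
HR          | 1          
Marketing   | 1          
Sales       | 1          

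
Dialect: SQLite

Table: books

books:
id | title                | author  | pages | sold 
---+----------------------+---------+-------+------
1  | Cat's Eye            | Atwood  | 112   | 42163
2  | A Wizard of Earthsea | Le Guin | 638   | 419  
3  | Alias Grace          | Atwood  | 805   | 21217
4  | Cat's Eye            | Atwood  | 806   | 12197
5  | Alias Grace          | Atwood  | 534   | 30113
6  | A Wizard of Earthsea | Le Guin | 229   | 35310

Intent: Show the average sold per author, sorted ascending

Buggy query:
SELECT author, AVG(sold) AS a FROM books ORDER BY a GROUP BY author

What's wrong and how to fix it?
Bug: GROUP BY must precede ORDER BY

Fix: Move ORDER BY to the end, after GROUP BY

Corrected query:
SELECT author, AVG(sold) AS a FROM books GROUP BY author ORDER BY a

Result:
author  | a      
--------+--------
Le Guin | 17864.5
Atwood  | 26422.5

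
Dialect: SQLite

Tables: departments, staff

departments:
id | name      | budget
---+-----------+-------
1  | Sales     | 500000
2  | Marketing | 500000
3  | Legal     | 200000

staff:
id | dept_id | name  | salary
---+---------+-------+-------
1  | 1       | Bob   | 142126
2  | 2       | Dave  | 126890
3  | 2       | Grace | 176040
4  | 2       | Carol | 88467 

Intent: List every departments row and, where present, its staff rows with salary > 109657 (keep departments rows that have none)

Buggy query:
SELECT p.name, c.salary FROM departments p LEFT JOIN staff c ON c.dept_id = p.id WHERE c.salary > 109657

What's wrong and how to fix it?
Bug: A WHERE condition on the right-hand table after LEFT JOIN drops unmatched parents

Fix: Move the right-table condition into the ON clause so unmatched parents are kept

Corrected query:
SELECT p.name, c.salary FROM departments p LEFT JOIN staff c ON c.dept_id = p.id AND c.salary > 109657

Result:
name      | salary
----------+-------
Sales     | 142126
Marketing | 126890
Marketing | 176040
Legal     | NULL  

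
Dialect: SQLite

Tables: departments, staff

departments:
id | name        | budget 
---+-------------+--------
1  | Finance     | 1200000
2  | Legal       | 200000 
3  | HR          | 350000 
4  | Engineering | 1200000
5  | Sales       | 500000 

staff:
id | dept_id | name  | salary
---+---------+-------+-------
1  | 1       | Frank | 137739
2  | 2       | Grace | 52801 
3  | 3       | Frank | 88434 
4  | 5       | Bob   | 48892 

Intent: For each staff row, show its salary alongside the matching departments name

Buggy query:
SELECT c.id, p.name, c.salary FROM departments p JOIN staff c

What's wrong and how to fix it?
Bug: JOIN with no ON clause produces a cartesian product; every staff row pairs with every departments row

Fix: Specify the join condition linking the foreign key to the parent id

Corrected query:
SELECT c.id, p.name, c.salary FROM departments p JOIN staff c ON c.dept_id = p.id

Result:
id | name    | salary
---+---------+-------
1  | Finance | 137739
2  | Legal   | 52801 
3  | HR      | 88434 
4  | Sales   | 48892 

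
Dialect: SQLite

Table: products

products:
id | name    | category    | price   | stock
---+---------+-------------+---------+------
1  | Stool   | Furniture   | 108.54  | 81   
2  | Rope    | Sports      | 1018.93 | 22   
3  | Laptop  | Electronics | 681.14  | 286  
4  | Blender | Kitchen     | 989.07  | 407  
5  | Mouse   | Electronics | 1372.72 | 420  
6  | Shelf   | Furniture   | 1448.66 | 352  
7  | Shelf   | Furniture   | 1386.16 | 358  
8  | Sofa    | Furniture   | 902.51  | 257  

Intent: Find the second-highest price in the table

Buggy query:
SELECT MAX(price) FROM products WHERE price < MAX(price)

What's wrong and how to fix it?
Bug: The inner MAX is an aggregate inside WHERE, which is not allowed

Fix: Put the inner MAX in a scalar subquery

Corrected query:
SELECT MAX(price) FROM products WHERE price < (SELECT MAX(price) FROM products)

Result:
MAX(price)
----------
1386.16   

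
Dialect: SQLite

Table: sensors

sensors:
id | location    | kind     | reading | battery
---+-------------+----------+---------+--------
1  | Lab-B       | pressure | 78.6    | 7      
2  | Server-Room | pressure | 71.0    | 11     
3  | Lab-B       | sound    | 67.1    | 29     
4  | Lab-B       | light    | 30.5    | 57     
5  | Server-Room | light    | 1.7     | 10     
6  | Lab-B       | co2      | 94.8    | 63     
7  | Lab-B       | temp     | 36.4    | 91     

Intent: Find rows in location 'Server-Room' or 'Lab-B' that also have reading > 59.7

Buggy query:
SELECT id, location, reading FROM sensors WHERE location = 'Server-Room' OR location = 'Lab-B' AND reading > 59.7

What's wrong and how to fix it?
Bug: AND binds tighter than OR, so this parses as location = 'Server-Room' OR (location = 'Lab-B' AND reading > 59.7)

Fix: Group the OR with parentheses (or use IN), then AND the threshold

Corrected query:
SELECT id, location, reading FROM sensors WHERE (location = 'Server-Room' OR location = 'Lab-B') AND reading > 59.7

Result:
id | location    | reading
---+-------------+--------
1  | Lab-B       | 78.6   
2  | Server-Room | 71     
3  | Lab-B       | 67.1   
6  | Lab-B       | 94.8   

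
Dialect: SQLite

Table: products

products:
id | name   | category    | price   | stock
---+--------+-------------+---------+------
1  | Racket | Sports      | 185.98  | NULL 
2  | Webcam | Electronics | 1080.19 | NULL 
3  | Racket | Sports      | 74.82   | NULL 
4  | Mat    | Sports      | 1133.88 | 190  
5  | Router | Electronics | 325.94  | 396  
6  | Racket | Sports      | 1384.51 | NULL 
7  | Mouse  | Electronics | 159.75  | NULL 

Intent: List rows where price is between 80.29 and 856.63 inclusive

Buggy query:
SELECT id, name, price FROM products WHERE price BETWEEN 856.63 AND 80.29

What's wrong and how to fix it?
Bug: The bounds are reversed; BETWEEN a AND b requires a <= b to match anything

Fix: Write BETWEEN 80.29 AND 856.63

Corrected query:
SELECT id, name, price FROM products WHERE price BETWEEN 80.29 AND 856.63

Result:
id | name   | price 
---+--------+-------
1  | Racket | 185.98
5  | Router | 325.94
7  | Mouse  | 159.75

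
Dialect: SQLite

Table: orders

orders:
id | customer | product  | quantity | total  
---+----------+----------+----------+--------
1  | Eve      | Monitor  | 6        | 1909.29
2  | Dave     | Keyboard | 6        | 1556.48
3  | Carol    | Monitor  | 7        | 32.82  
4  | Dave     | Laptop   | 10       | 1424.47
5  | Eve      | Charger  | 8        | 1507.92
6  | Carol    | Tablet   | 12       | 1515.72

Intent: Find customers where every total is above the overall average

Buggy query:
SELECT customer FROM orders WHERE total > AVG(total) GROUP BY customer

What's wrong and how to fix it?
Bug: WHERE evaluates per row before aggregation, so AVG() is unavailable

Fix: Compute the overall average in a scalar subquery and compare each group's MIN against it in HAVING

Corrected query:
SELECT customer FROM orders GROUP BY customer HAVING MIN(total) > (SELECT AVG(total) FROM orders)

Result:
customer
--------
Dave    
Eve     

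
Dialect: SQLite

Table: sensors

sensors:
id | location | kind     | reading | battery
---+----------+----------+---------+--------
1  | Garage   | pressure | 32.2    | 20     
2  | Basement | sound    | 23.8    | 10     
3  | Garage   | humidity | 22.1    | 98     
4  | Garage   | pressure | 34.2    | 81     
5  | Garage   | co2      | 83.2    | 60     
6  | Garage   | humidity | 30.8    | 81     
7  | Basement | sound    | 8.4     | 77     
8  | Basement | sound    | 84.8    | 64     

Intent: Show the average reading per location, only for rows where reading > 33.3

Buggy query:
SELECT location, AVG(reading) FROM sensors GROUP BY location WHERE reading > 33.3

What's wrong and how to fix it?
Bug: WHERE cannot follow GROUP BY

Fix: Move the WHERE clause before GROUP BY

Corrected query:
SELECT location, AVG(reading) FROM sensors WHERE reading > 33.3 GROUP BY location

Result:
location | AVG(reading)
---------+-------------
Basement | 84.8        
Garage   | 58.7        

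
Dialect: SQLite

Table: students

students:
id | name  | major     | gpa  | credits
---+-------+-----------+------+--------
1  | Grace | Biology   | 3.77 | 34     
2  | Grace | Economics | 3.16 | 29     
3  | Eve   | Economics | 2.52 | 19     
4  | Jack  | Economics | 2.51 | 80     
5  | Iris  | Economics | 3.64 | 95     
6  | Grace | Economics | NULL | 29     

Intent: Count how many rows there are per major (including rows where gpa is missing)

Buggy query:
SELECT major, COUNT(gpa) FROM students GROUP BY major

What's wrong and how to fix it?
Bug: COUNT(gpa) skips NULLs, so groups with missing gpa are undercounted

Fix: Use COUNT(*) to count all rows regardless of NULL

Corrected query:
SELECT major, COUNT(*) FROM students GROUP BY major

Result:
major     | COUNT(*)
----------+---------
Biology   | 1       
Economics | 5       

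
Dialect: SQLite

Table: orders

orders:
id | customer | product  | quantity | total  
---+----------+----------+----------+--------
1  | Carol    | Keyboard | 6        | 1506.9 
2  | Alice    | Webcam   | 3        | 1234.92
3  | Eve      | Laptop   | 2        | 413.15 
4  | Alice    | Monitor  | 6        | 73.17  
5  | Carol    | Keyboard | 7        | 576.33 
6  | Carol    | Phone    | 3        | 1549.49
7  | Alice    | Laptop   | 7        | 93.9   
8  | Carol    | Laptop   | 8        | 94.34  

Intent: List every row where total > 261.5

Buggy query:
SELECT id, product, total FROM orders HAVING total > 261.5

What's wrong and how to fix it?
Bug: HAVING filters the output of aggregation, but this query has no GROUP BY and no aggregate functions, so SQLite rejects it (HAVING clause on a non-aggregate query); the condition here is per row

Fix: Replace HAVING with WHERE since the condition applies to individual rows

Corrected query:
SELECT id, product, total FROM orders WHERE total > 261.5

Result:
id | product  | total  
---+----------+--------
1  | Keyboard | 1506.9 
2  | Webcam   | 1234.92
3  | Laptop   | 413.15 
5  | Keyboard | 576.33 
6  | Phone    | 1549.49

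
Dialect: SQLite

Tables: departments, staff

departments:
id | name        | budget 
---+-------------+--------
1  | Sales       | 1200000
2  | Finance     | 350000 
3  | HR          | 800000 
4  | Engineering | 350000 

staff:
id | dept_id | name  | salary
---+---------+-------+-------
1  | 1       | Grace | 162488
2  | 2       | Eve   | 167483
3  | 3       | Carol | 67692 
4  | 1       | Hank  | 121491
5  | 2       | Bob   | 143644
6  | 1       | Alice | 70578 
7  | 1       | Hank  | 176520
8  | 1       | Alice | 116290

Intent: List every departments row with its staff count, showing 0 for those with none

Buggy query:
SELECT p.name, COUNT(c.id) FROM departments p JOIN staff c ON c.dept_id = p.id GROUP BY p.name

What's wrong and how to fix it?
Bug: An inner join excludes parents with zero children

Fix: Use LEFT JOIN so parents without children still appear (COUNT(c.id) gives 0)

Corrected query:
SELECT p.name, COUNT(c.id) FROM departments p LEFT JOIN staff c ON c.dept_id = p.id GROUP BY p.name

Result:
name        | COUNT(c.id)
------------+------------
Engineering | 0          
Finance     | 2          
HR          | 1          
Sales       | 5          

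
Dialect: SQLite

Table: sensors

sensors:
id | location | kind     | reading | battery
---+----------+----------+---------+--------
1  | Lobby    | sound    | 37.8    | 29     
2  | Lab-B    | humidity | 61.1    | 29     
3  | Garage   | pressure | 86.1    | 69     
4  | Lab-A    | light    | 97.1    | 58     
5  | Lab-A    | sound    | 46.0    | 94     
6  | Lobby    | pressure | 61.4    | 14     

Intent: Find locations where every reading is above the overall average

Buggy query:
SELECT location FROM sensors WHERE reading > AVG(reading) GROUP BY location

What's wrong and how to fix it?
Bug: WHERE evaluates per row before aggregation, so AVG() is unavailable

Fix: Use a subquery for AVG and a HAVING MIN(...) filter so the condition holds for every row in the group

Corrected query:
SELECT location FROM sensors GROUP BY location HAVING MIN(reading) > (SELECT AVG(reading) FROM sensors)

Result:
location
--------
Garage  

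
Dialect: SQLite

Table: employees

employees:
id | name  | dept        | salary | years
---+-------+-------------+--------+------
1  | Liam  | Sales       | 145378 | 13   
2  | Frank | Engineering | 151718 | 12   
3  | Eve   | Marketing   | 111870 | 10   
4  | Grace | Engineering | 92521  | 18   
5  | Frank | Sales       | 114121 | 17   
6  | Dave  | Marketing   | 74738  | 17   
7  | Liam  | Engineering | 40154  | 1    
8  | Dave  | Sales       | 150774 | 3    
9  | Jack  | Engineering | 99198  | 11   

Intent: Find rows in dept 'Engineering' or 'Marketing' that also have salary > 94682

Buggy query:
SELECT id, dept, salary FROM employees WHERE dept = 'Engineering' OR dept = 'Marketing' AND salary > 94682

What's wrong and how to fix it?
Bug: AND binds tighter than OR, so this parses as dept = 'Engineering' OR (dept = 'Marketing' AND salary > 94682)

Fix: Add parentheses around the OR so the AND applies to both alternatives

Corrected query:
SELECT id, dept, salary FROM employees WHERE (dept = 'Engineering' OR dept = 'Marketing') AND salary > 94682

Result:
id | dept        | salary
---+-------------+-------
2  | Engineering | 151718
3  | Marketing   | 111870
9  | Engineering | 99198 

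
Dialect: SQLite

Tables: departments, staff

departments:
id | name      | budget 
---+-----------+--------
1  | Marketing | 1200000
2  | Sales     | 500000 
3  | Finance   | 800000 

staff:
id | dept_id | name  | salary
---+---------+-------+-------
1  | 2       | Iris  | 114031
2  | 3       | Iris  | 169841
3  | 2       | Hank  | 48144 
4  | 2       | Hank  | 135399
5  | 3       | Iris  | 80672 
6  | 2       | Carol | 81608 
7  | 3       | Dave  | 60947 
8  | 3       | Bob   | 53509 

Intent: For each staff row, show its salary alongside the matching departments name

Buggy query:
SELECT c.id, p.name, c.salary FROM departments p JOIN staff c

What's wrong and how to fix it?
Bug: JOIN with no ON clause produces a cartesian product; every staff row pairs with every departments row

Fix: Specify the join condition linking the foreign key to the parent id

Corrected query:
SELECT c.id, p.name, c.salary FROM departments p JOIN staff c ON c.dept_id = p.id

Result:
id | name    | salary
---+---------+-------
1  | Sales   | 114031
2  | Finance | 169841
3  | Sales   | 48144 
4  | Sales   | 135399
5  | Finance | 80672 
6  | Sales   | 81608 
7  | Finance | 60947 
8  | Finance | 53509 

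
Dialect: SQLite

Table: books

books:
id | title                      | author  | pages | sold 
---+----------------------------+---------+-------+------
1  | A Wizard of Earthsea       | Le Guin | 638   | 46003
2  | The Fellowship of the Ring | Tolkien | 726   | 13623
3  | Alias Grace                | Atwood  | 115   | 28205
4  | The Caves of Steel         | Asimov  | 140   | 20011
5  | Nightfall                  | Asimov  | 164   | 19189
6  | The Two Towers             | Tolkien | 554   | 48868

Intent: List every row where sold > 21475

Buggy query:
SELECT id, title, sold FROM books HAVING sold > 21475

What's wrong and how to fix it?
Bug: This is a non-aggregate query (no GROUP BY, no aggregates), so in SQLite the HAVING clause is invalid here; a row-level condition belongs in WHERE

Fix: Use WHERE for row-level filtering

Corrected query:
SELECT id, title, sold FROM books WHERE sold > 21475

Result:
id | title                | sold 
---+----------------------+------
1  | A Wizard of Earthsea | 46003
3  | Alias Grace          | 28205
6  | The Two Towers       | 48868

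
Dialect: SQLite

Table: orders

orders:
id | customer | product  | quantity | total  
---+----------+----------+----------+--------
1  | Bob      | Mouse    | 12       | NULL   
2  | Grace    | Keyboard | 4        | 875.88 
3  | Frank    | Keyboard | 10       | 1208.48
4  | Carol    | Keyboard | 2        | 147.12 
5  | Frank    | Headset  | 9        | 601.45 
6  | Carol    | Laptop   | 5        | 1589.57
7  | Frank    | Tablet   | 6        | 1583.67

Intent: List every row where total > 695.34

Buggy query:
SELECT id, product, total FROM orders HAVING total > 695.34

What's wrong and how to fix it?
Bug: This is a non-aggregate query (no GROUP BY, no aggregates), so in SQLite the HAVING clause is invalid here; a row-level condition belongs in WHERE

Fix: Replace HAVING with WHERE since the condition applies to individual rows

Corrected query:
SELECT id, product, total FROM orders WHERE total > 695.34

Result:
id | product  | total  
---+----------+--------
2  | Keyboard | 875.88 
3  | Keyboard | 1208.48
6  | Laptop   | 1589.57
7  | Tablet   | 1583.67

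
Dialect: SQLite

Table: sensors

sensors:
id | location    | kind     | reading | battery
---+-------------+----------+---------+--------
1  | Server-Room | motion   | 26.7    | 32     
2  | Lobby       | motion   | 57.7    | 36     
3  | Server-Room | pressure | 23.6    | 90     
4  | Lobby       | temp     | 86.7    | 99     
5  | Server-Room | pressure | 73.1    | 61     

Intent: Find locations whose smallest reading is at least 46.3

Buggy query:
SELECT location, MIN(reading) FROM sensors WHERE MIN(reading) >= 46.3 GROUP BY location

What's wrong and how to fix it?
Bug: MIN() in WHERE is a misuse of aggregate

Fix: Use HAVING for the per-group MIN condition

Corrected query:
SELECT location, MIN(reading) FROM sensors GROUP BY location HAVING MIN(reading) >= 46.3

Result:
location | MIN(reading)
---------+-------------
Lobby    | 57.7        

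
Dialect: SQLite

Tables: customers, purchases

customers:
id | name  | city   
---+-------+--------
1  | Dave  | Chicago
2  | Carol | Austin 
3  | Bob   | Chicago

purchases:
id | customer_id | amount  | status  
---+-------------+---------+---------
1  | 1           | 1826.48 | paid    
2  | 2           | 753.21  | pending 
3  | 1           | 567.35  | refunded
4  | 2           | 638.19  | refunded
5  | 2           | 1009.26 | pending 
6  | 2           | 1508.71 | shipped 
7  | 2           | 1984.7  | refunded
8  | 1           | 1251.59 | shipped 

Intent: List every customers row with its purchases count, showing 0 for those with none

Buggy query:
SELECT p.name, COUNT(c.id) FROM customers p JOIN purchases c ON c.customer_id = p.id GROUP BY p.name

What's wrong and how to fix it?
Bug: INNER JOIN drops customers rows that have no matching purchases rows

Fix: Switch to LEFT JOIN to retain unmatched parent rows

Corrected query:
SELECT p.name, COUNT(c.id) FROM customers p LEFT JOIN purchases c ON c.customer_id = p.id GROUP BY p.name

Result:
name  | COUNT(c.id)
------+------------
Bob   | 0          
Carol | 5          
Dave  | 3          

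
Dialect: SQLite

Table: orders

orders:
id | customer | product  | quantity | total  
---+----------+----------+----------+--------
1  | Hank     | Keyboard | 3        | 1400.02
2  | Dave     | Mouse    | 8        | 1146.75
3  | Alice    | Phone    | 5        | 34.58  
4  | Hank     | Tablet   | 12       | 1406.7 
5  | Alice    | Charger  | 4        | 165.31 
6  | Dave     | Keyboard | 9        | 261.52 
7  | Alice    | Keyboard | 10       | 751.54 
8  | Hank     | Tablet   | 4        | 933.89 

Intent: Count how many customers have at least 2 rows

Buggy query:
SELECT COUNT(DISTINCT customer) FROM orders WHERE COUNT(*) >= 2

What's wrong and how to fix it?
Bug: WHERE filters individual rows, not groups, so a group-level COUNT is invalid there

Fix: Use a subquery that GROUPs and filters with HAVING, then count its rows

Corrected query:
SELECT COUNT(*) FROM (SELECT customer FROM orders GROUP BY customer HAVING COUNT(*) >= 2)

Result:
COUNT(*)
--------
3       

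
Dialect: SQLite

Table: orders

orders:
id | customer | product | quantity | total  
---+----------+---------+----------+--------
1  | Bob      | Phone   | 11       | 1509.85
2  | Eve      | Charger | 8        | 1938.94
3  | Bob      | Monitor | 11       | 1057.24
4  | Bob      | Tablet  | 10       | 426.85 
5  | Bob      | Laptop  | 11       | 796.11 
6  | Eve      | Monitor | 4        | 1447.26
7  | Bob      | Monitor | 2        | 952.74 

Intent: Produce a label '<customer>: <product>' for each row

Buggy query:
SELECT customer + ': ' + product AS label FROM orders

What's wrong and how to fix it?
Bug: '+' is numeric addition; on text columns SQLite converts them to 0 instead of concatenating

Fix: Replace + with || to concatenate text

Corrected query:
SELECT customer || ': ' || product AS label FROM orders

Result:
label       
------------
Bob: Phone  
Eve: Charger
Bob: Monitor
Bob: Tablet 
Bob: Laptop 
Eve: Monitor
Bob: Monitor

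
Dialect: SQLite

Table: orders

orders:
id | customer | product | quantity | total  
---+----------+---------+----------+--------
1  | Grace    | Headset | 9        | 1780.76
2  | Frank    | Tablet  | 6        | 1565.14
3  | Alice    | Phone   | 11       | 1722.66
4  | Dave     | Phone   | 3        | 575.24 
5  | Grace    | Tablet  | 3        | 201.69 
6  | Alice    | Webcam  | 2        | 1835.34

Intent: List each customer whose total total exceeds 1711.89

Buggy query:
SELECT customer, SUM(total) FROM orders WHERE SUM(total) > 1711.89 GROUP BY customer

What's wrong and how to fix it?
Bug: Aggregate functions cannot appear in a WHERE clause

Fix: Use HAVING (which filters groups after aggregation) instead of WHERE

Corrected query:
SELECT customer, SUM(total) FROM orders GROUP BY customer HAVING SUM(total) > 1711.89

Result:
customer | SUM(total)
---------+-----------
Alice    | 3558      
Grace    | 1982.45   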